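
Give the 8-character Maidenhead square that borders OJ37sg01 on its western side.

Longitude extended square 0; −1 → -1, wraps to 9, carry into subsquare.
Longitude subsquare s = 18; −1 → 17 = r.
The latitude characters are unchanged.

OJ37rg91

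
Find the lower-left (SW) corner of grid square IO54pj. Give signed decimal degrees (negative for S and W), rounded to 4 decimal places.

Field I=8, O=14: +8·20° lon, +14·10° lat → SW at lon -20°, lat 50°.
Square 5, 4: +5·2° lon, +4·1° lat → SW at lon -10°, lat 54°.
Subsquare p=15, j=9: +15·0.0833333° lon, +9·0.0416667° lat → SW at lon -8.75°, lat 54.375°.
latitude 54.3750, longitude -8.7500.

54.3750, -8.7500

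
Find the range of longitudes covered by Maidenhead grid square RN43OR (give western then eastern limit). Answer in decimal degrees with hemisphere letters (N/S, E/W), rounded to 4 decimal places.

Field R=17, N=13: +17·20° lon, +13·10° lat → SW at lon 160°, lat 40°.
Square 4, 3: +4·2° lon, +3·1° lat → SW at lon 168°, lat 43°.
Subsquare o=14, r=17: +14·0.0833333° lon, +17·0.0416667° lat → SW at lon 169.167°, lat 43.7083°.
Cell spans 0.0833333° lon × 0.0416667° lat.
west 169.1667° E, east 169.2500° E.

169.1667° E, 169.2500° E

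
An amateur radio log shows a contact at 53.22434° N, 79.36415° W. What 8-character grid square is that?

FO03hf63

Offset from 180°W / 90°S: lon 100.63585°, lat 143.22434°.
Field: lon ⌊100.63585/20⌋ = 5 → F; lat ⌊143.22434/10⌋ = 14 → O.
Square: lon ⌊0.63585/2⌋ = 0; lat ⌊3.22434/1⌋ = 3.
Subsquare: lon ⌊0.63585/0.0833333⌋ = 7 → h; lat ⌊0.22434/0.0416667⌋ = 5 → f.
Extended square: lon ⌊0.05252/0.00833333⌋ = 6; lat ⌊0.01601/0.00416667⌋ = 3.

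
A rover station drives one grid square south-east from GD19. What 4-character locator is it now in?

GD28

Longitude square 1; +1 → 2.
Latitude square 9; −1 → 8.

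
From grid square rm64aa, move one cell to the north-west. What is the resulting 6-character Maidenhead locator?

RM54xb

Longitude subsquare a = 0; −1 → -1, wraps to 23 = x, carry into square.
Longitude square 6; −1 → 5.
Latitude subsquare a = 0; +1 → 1 = b.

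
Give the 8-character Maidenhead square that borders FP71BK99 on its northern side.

FP71bl90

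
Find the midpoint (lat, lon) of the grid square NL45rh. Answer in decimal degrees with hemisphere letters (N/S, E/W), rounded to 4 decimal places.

25.3125° N, 89.4583° E

Field N=13, L=11: +13·20° lon, +11·10° lat → SW at lon 80°, lat 20°.
Square 4, 5: +4·2° lon, +5·1° lat → SW at lon 88°, lat 25°.
Subsquare r=17, h=7: +17·0.0833333° lon, +7·0.0416667° lat → SW at lon 89.4167°, lat 25.2917°.
Cell spans 0.0833333° lon × 0.0416667° lat. Centre is SW corner plus half of each.
latitude 25.3125° N, longitude 89.4583° E.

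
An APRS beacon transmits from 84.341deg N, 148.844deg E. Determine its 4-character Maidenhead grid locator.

Offset from 180°W / 90°S: lon 328.84°, lat 174.34°.
Field (20°×10°, letters A–R): 328.84/20 → 16 → Q, 174.34/10 → 17 → R; chars QR.
Square (2°×1°, digits 0–9): 8.84/2 → 4, 4.34/1 → 4; chars 44.

QR44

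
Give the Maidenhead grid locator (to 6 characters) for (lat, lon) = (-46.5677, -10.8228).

IE43ok

Shift to the Maidenhead origin (180°W, 90°S): lon 169.1772, lat 43.4323.
Field: 169.1772/20 → 8 → I, 43.4323/10 → 4 → E; chars IE.
Square: 9.1772/2 → 4, 3.4323/1 → 3; chars 43.
Subsquare: 1.1772/0.0833333 → 14 → o, 0.4323/0.0416667 → 10 → k; chars ok.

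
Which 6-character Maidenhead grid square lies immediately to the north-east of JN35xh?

JN45ai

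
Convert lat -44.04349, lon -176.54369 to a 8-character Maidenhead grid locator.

Add 180° to longitude and 90° to latitude: 3.45631, 45.95651.
Field: 3.45631/20 → 0 → A, 45.95651/10 → 4 → E; chars AE.
Square: 3.45631/2 → 1, 5.95651/1 → 5; chars 15.
Subsquare: 1.45631/0.0833333 → 17 → r, 0.95651/0.0416667 → 22 → w; chars rw.
Extended square: 0.03964/0.00833333 → 4, 0.03984/0.00416667 → 9; chars 49.

AE15rw49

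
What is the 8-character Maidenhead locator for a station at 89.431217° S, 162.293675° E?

RA10dn56

Offset from 180°W / 90°S: lon 342.29368°, lat 0.56878°.
Field: lon ⌊342.29368/20⌋ = 17 → R; lat ⌊0.56878/10⌋ = 0 → A.
Square: lon ⌊2.29368/2⌋ = 1; lat ⌊0.56878/1⌋ = 0.
Subsquare: lon ⌊0.29368/0.0833333⌋ = 3 → d; lat ⌊0.56878/0.0416667⌋ = 13 → n.
Extended square: lon ⌊0.04368/0.00833333⌋ = 5; lat ⌊0.02712/0.00416667⌋ = 6.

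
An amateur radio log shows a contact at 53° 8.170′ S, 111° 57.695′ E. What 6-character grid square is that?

Add 180° to longitude and 90° to latitude: 291.9616, 36.8638.
Field: lon ⌊291.9616/20⌋ = 14 → O; lat ⌊36.8638/10⌋ = 3 → D.
Square: lon ⌊11.9616/2⌋ = 5; lat ⌊6.8638/1⌋ = 6.
Subsquare: lon ⌊1.9616/0.0833333⌋ = 23 → x; lat ⌊0.8638/0.0416667⌋ = 20 → u.

OD56xu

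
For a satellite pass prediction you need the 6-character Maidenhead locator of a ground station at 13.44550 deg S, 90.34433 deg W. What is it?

EH46tn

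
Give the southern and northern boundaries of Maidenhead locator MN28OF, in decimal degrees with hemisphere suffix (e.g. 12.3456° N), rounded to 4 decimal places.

Field M=12, N=13: +12·20° lon, +13·10° lat → SW at lon 60°, lat 40°.
Square 2, 8: +2·2° lon, +8·1° lat → SW at lon 64°, lat 48°.
Subsquare o=14, f=5: +14·0.0833333° lon, +5·0.0416667° lat → SW at lon 65.1667°, lat 48.2083°.
Cell spans 0.0833333° lon × 0.0416667° lat.
south 48.2083° N, north 48.2500° N.

48.2083° N, 48.2500° N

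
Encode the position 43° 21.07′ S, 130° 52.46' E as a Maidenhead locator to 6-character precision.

Offset from 180°W / 90°S: lon 310.8743°, lat 46.6488°.
Field (20°×10°, letters A–R): lon ⌊310.8743/20⌋ = 15 → P; lat ⌊46.6488/10⌋ = 4 → E.
Square (2°×1°, digits 0–9): lon ⌊10.8743/2⌋ = 5; lat ⌊6.6488/1⌋ = 6.
Subsquare (5′×2.5′, letters a–x): lon ⌊0.8743/0.0833333⌋ = 10 → k; lat ⌊0.6488/0.0416667⌋ = 15 → p.

PE56kp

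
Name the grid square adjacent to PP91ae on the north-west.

PP81xf

Longitude subsquare a = 0; −1 → -1, wraps to 23 = x, carry into square.
Longitude square 9; −1 → 8.
Latitude subsquare e = 4; +1 → 5 = f.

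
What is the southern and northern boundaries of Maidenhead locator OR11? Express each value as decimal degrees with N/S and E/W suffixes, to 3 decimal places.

Field O=14, R=17: +14·20° lon, +17·10° lat → SW at lon 100°, lat 80°.
Square 1, 1: +1·2° lon, +1·1° lat → SW at lon 102°, lat 81°.
Cell spans 2° lon × 1° lat.
south 81.000° N, north 82.000° N.

81.000° N, 82.000° N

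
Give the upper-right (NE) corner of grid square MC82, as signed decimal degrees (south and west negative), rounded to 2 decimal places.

-67.00, 78.00

Field M=12, C=2: +12·20° lon, +2·10° lat → SW at lon 60°, lat -70°.
Square 8, 2: +8·2° lon, +2·1° lat → SW at lon 76°, lat -68°.
Cell spans 2° lon × 1° lat. NE corner is SW corner plus one full cell.
latitude -67.00, longitude 78.00.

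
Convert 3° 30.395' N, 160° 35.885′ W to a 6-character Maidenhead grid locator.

AJ93qm

Add 180° to longitude and 90° to latitude: 19.4019, 93.5066.
Field: 19.4019/20 → 0 → A, 93.5066/10 → 9 → J; chars AJ.
Square: 19.4019/2 → 9, 3.5066/1 → 3; chars 93.
Subsquare: 1.4019/0.0833333 → 16 → q, 0.5066/0.0416667 → 12 → m; chars qm.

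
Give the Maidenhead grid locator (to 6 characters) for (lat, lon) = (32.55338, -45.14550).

Add 180° to longitude and 90° to latitude: 134.8545, 122.5534.
Field: lon ⌊134.8545/20⌋ = 6 → G; lat ⌊122.5534/10⌋ = 12 → M.
Square: lon ⌊14.8545/2⌋ = 7; lat ⌊2.5534/1⌋ = 2.
Subsquare: lon ⌊0.8545/0.0833333⌋ = 10 → k; lat ⌊0.5534/0.0416667⌋ = 13 → n.

GM72kn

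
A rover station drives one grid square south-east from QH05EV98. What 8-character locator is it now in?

QH05fv07

Longitude extended square 9; +1 → 10, wraps to 0, carry into subsquare.
Longitude subsquare e = 4; +1 → 5 = f.
Latitude extended square 8; −1 → 7.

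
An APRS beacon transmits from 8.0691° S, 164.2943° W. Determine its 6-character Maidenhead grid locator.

AI71uw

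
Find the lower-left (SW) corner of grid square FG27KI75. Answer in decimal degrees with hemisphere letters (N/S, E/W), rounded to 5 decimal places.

22.64583° S, 75.10833° W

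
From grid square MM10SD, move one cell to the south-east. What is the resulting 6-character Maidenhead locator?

Longitude subsquare s = 18; +1 → 19 = t.
Latitude subsquare d = 3; −1 → 2 = c.

MM10tc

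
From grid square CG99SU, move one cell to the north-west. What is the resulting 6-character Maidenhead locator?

CG99rv

Longitude subsquare s = 18; −1 → 17 = r.
Latitude subsquare u = 20; +1 → 21 = v.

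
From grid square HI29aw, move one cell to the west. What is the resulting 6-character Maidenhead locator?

Longitude subsquare a = 0; −1 → -1, wraps to 23 = x, carry into square.
Longitude square 2; −1 → 1.
The latitude characters are unchanged.

HI19xw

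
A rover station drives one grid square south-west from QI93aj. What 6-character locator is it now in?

QI83xi

Longitude subsquare a = 0; −1 → -1, wraps to 23 = x, carry into square.
Longitude square 9; −1 → 8.
Latitude subsquare j = 9; −1 → 8 = i.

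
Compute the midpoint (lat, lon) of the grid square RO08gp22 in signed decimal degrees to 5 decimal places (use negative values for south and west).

58.63542, 160.52083

Field R=17, O=14: +17·20° lon, +14·10° lat → SW at lon 160°, lat 50°.
Square 0, 8: +0·2° lon, +8·1° lat → SW at lon 160°, lat 58°.
Subsquare g=6, p=15: +6·0.0833333° lon, +15·0.0416667° lat → SW at lon 160.5°, lat 58.625°.
Extended square 2, 2: +2·0.00833333° lon, +2·0.00416667° lat → SW at lon 160.517°, lat 58.6333°.
Cell spans 0.00833333° lon × 0.00416667° lat. Centre is SW corner plus half of each.
latitude 58.63542, longitude 160.52083.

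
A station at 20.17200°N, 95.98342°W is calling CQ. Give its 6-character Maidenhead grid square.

Shift to the Maidenhead origin (180°W, 90°S): lon 84.0166, lat 110.1720.
Field (20°×10°, letters A–R): 84.0166/20 → 4 → E, 110.1720/10 → 11 → L; chars EL.
Square (2°×1°, digits 0–9): 4.0166/2 → 2, 0.1720/1 → 0; chars 20.
Subsquare (5′×2.5′, letters a–x): 0.0166/0.0833333 → 0 → a, 0.1720/0.0416667 → 4 → e; chars ae.

EL20ae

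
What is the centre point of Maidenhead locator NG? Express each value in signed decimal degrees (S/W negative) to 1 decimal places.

Field N=13, G=6: +13·20° lon, +6·10° lat → SW at lon 80°, lat -30°.
Cell spans 20° lon × 10° lat. Centre is SW corner plus half of each.
latitude -25.0, longitude 90.0.

-25.0, 90.0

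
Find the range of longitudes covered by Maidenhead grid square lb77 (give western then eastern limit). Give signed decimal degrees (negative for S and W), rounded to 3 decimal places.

54.000, 56.000

Field L=11, B=1: +11·20° lon, +1·10° lat → SW at lon 40°, lat -80°.
Square 7, 7: +7·2° lon, +7·1° lat → SW at lon 54°, lat -73°.
Cell spans 2° lon × 1° lat.
west 54.000, east 56.000.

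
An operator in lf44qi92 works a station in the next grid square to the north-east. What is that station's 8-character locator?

Longitude extended square 9; +1 → 10, wraps to 0, carry into subsquare.
Longitude subsquare q = 16; +1 → 17 = r.
Latitude extended square 2; +1 → 3.

LF44ri03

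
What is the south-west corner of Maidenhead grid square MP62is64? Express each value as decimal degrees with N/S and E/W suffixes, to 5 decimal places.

Field M=12, P=15: +12·20° lon, +15·10° lat → SW at lon 60°, lat 60°.
Square 6, 2: +6·2° lon, +2·1° lat → SW at lon 72°, lat 62°.
Subsquare i=8, s=18: +8·0.0833333° lon, +18·0.0416667° lat → SW at lon 72.6667°, lat 62.75°.
Extended square 6, 4: +6·0.00833333° lon, +4·0.00416667° lat → SW at lon 72.7167°, lat 62.7667°.
latitude 62.76667° N, longitude 72.71667° E.

62.76667° N, 72.71667° E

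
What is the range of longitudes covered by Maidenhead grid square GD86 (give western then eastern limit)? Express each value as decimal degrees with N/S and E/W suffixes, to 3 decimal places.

Field G=6, D=3: +6·20° lon, +3·10° lat → SW at lon -60°, lat -60°.
Square 8, 6: +8·2° lon, +6·1° lat → SW at lon -44°, lat -54°.
Cell spans 2° lon × 1° lat.
west 44.000° W, east 42.000° W.

44.000° W, 42.000° W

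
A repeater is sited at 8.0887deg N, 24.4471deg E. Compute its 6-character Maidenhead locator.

KJ28fc

Add 180° to longitude and 90° to latitude: 204.4471, 98.0887.
Field: 204.4471/20 → 10 → K, 98.0887/10 → 9 → J; chars KJ.
Square: 4.4471/2 → 2, 8.0887/1 → 8; chars 28.
Subsquare: 0.4471/0.0833333 → 5 → f, 0.0887/0.0416667 → 2 → c; chars fc.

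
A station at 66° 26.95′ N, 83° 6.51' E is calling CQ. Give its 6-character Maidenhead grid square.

Shift to the Maidenhead origin (180°W, 90°S): lon 263.1085, lat 156.4492.
Field (20°×10°, letters A–R): lon ⌊263.1085/20⌋ = 13 → N; lat ⌊156.4492/10⌋ = 15 → P.
Square (2°×1°, digits 0–9): lon ⌊3.1085/2⌋ = 1; lat ⌊6.4492/1⌋ = 6.
Subsquare (5′×2.5′, letters a–x): lon ⌊1.1085/0.0833333⌋ = 13 → n; lat ⌊0.4492/0.0416667⌋ = 10 → k.

NP16nk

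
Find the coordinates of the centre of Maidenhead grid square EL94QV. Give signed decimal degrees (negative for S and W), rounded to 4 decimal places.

Field E=4, L=11: +4·20° lon, +11·10° lat → SW at lon -100°, lat 20°.
Square 9, 4: +9·2° lon, +4·1° lat → SW at lon -82°, lat 24°.
Subsquare q=16, v=21: +16·0.0833333° lon, +21·0.0416667° lat → SW at lon -80.6667°, lat 24.875°.
Cell spans 0.0833333° lon × 0.0416667° lat. Centre is SW corner plus half of each.
latitude 24.8958, longitude -80.6250.

24.8958, -80.6250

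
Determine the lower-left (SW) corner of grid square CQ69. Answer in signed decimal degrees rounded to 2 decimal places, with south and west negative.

79.00, -128.00

Field C=2, Q=16: +2·20° lon, +16·10° lat → SW at lon -140°, lat 70°.
Square 6, 9: +6·2° lon, +9·1° lat → SW at lon -128°, lat 79°.
latitude 79.00, longitude -128.00.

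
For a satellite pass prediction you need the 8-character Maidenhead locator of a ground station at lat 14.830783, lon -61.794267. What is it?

Shift to the Maidenhead origin (180°W, 90°S): lon 118.20573, lat 104.83078.
Field (20°×10°, letters A–R): 118.20573/20 → 5 → F, 104.83078/10 → 10 → K; chars FK.
Square (2°×1°, digits 0–9): 18.20573/2 → 9, 4.83078/1 → 4; chars 94.
Subsquare (5′×2.5′, letters a–x): 0.20573/0.0833333 → 2 → c, 0.83078/0.0416667 → 19 → t; chars ct.
Extended square (30″×15″, digits 0–9): 0.03907/0.00833333 → 4, 0.03912/0.00416667 → 9; chars 49.

FK94ct49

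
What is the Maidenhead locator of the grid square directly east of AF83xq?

Longitude subsquare x = 23; +1 → 24, wraps to 0 = a, carry into square.
Longitude square 8; +1 → 9.
The latitude characters are unchanged.

AF93aq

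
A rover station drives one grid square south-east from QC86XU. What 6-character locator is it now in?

QC96at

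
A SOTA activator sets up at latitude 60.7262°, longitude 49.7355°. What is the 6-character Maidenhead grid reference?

Offset from 180°W / 90°S: lon 229.7355°, lat 150.7262°.
Field: 229.7355/20 → 11 → L, 150.7262/10 → 15 → P; chars LP.
Square: 9.7355/2 → 4, 0.7262/1 → 0; chars 40.
Subsquare: 1.7355/0.0833333 → 20 → u, 0.7262/0.0416667 → 17 → r; chars ur.

LP40ur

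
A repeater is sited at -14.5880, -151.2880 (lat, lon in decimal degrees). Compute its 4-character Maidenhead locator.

BH45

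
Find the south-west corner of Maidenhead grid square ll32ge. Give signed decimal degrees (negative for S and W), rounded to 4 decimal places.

Field L=11, L=11: +11·20° lon, +11·10° lat → SW at lon 40°, lat 20°.
Square 3, 2: +3·2° lon, +2·1° lat → SW at lon 46°, lat 22°.
Subsquare g=6, e=4: +6·0.0833333° lon, +4·0.0416667° lat → SW at lon 46.5°, lat 22.1667°.
latitude 22.1667, longitude 46.5000.

22.1667, 46.5000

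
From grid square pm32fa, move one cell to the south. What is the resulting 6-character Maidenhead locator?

Latitude subsquare a = 0; −1 → -1, wraps to 23 = x, carry into square.
Latitude square 2; −1 → 1.
The longitude characters are unchanged.

PM31fx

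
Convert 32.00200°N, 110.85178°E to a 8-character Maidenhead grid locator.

OM52ka20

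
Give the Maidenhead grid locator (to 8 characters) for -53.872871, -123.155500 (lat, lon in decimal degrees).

Add 180° to longitude and 90° to latitude: 56.84450, 36.12713.
Field (20°×10°, letters A–R): 56.84450/20 → 2 → C, 36.12713/10 → 3 → D; chars CD.
Square (2°×1°, digits 0–9): 16.84450/2 → 8, 6.12713/1 → 6; chars 86.
Subsquare (5′×2.5′, letters a–x): 0.84450/0.0833333 → 10 → k, 0.12713/0.0416667 → 3 → d; chars kd.
Extended square (30″×15″, digits 0–9): 0.01117/0.00833333 → 1, 0.00213/0.00416667 → 0; chars 10.

CD86kd10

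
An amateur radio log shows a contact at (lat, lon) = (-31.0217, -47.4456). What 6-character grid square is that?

GF68gx

Offset from 180°W / 90°S: lon 132.5544°, lat 58.9783°.
Field: 132.5544/20 → 6 → G, 58.9783/10 → 5 → F; chars GF.
Square: 12.5544/2 → 6, 8.9783/1 → 8; chars 68.
Subsquare: 0.5544/0.0833333 → 6 → g, 0.9783/0.0416667 → 23 → x; chars gx.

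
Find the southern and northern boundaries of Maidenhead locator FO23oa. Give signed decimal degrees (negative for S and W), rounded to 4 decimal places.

53.0000, 53.0417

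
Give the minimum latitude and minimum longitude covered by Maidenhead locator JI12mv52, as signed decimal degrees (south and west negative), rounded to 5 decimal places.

Field J=9, I=8: +9·20° lon, +8·10° lat → SW at lon 0°, lat -10°.
Square 1, 2: +1·2° lon, +2·1° lat → SW at lon 2°, lat -8°.
Subsquare m=12, v=21: +12·0.0833333° lon, +21·0.0416667° lat → SW at lon 3°, lat -7.125°.
Extended square 5, 2: +5·0.00833333° lon, +2·0.00416667° lat → SW at lon 3.04167°, lat -7.11667°.
latitude -7.11667, longitude 3.04167.

-7.11667, 3.04167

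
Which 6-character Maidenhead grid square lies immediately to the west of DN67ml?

DN67ll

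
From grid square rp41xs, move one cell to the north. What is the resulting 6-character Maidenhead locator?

RP41xt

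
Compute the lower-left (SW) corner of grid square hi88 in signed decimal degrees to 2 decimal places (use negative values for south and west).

-2.00, -24.00

Field H=7, I=8: +7·20° lon, +8·10° lat → SW at lon -40°, lat -10°.
Square 8, 8: +8·2° lon, +8·1° lat → SW at lon -24°, lat -2°.
latitude -2.00, longitude -24.00.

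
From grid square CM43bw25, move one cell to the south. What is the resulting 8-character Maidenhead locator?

CM43bw24

Latitude extended square 5; −1 → 4.
The longitude characters are unchanged.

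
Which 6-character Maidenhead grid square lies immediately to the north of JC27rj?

Latitude subsquare j = 9; +1 → 10 = k.
The longitude characters are unchanged.

JC27rk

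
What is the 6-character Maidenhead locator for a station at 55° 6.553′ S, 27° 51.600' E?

Offset from 180°W / 90°S: lon 207.8600°, lat 34.8908°.
Field (20°×10°, letters A–R): 207.8600/20 → 10 → K, 34.8908/10 → 3 → D; chars KD.
Square (2°×1°, digits 0–9): 7.8600/2 → 3, 4.8908/1 → 4; chars 34.
Subsquare (5′×2.5′, letters a–x): 1.8600/0.0833333 → 22 → w, 0.8908/0.0416667 → 21 → v; chars wv.

KD34wv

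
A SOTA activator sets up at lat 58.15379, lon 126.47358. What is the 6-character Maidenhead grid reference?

PO38fd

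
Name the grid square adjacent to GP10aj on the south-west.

Longitude subsquare a = 0; −1 → -1, wraps to 23 = x, carry into square.
Longitude square 1; −1 → 0.
Latitude subsquare j = 9; −1 → 8 = i.

GP00xi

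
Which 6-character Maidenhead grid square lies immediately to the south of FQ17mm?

FQ17ml

Latitude subsquare m = 12; −1 → 11 = l.
The longitude characters are unchanged.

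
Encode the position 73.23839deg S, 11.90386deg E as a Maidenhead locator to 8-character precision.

JB56ws82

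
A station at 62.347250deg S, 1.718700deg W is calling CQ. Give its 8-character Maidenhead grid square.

Add 180° to longitude and 90° to latitude: 178.28130, 27.65275.
Field: lon ⌊178.28130/20⌋ = 8 → I; lat ⌊27.65275/10⌋ = 2 → C.
Square: lon ⌊18.28130/2⌋ = 9; lat ⌊7.65275/1⌋ = 7.
Subsquare: lon ⌊0.28130/0.0833333⌋ = 3 → d; lat ⌊0.65275/0.0416667⌋ = 15 → p.
Extended square: lon ⌊0.03130/0.00833333⌋ = 3; lat ⌊0.02775/0.00416667⌋ = 6.

IC97dp36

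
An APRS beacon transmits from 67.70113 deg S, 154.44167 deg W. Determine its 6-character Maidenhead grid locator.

BC22sh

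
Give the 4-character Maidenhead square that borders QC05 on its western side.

PC95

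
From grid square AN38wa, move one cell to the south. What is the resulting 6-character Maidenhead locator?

Latitude subsquare a = 0; −1 → -1, wraps to 23 = x, carry into square.
Latitude square 8; −1 → 7.
The longitude characters are unchanged.

AN37wx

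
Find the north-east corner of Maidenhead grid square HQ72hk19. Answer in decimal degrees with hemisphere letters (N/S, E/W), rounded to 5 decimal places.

Field H=7, Q=16: +7·20° lon, +16·10° lat → SW at lon -40°, lat 70°.
Square 7, 2: +7·2° lon, +2·1° lat → SW at lon -26°, lat 72°.
Subsquare h=7, k=10: +7·0.0833333° lon, +10·0.0416667° lat → SW at lon -25.4167°, lat 72.4167°.
Extended square 1, 9: +1·0.00833333° lon, +9·0.00416667° lat → SW at lon -25.4083°, lat 72.4542°.
Cell spans 0.00833333° lon × 0.00416667° lat. NE corner is SW corner plus one full cell.
latitude 72.45833° N, longitude 25.40000° W.

72.45833° N, 25.40000° W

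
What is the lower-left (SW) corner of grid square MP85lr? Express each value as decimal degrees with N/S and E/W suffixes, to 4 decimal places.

Field M=12, P=15: +12·20° lon, +15·10° lat → SW at lon 60°, lat 60°.
Square 8, 5: +8·2° lon, +5·1° lat → SW at lon 76°, lat 65°.
Subsquare l=11, r=17: +11·0.0833333° lon, +17·0.0416667° lat → SW at lon 76.9167°, lat 65.7083°.
latitude 65.7083° N, longitude 76.9167° E.

65.7083° N, 76.9167° E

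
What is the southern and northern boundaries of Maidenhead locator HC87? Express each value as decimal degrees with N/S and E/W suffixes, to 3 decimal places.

Field H=7, C=2: +7·20° lon, +2·10° lat → SW at lon -40°, lat -70°.
Square 8, 7: +8·2° lon, +7·1° lat → SW at lon -24°, lat -63°.
Cell spans 2° lon × 1° lat.
south 63.000° S, north 62.000° S.

63.000° S, 62.000° S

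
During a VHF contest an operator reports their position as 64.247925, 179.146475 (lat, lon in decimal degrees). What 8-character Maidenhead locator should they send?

Offset from 180°W / 90°S: lon 359.14648°, lat 154.24793°.
Field (20°×10°, letters A–R): lon ⌊359.14648/20⌋ = 17 → R; lat ⌊154.24793/10⌋ = 15 → P.
Square (2°×1°, digits 0–9): lon ⌊19.14648/2⌋ = 9; lat ⌊4.24793/1⌋ = 4.
Subsquare (5′×2.5′, letters a–x): lon ⌊1.14648/0.0833333⌋ = 13 → n; lat ⌊0.24793/0.0416667⌋ = 5 → f.
Extended square (30″×15″, digits 0–9): lon ⌊0.06314/0.00833333⌋ = 7; lat ⌊0.03959/0.00416667⌋ = 9.

RP94nf79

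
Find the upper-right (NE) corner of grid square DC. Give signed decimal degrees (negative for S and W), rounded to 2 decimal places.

-60.00, -100.00

Field D=3, C=2: +3·20° lon, +2·10° lat → SW at lon -120°, lat -70°.
Cell spans 20° lon × 10° lat. NE corner is SW corner plus one full cell.
latitude -60.00, longitude -100.00.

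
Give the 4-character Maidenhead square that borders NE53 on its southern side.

Latitude square 3; −1 → 2.
The longitude characters are unchanged.

NE52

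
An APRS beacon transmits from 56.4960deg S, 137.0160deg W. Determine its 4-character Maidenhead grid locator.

CD13

Offset from 180°W / 90°S: lon 42.98°, lat 33.50°.
Field: 42.98/20 → 2 → C, 33.50/10 → 3 → D; chars CD.
Square: 2.98/2 → 1, 3.50/1 → 3; chars 13.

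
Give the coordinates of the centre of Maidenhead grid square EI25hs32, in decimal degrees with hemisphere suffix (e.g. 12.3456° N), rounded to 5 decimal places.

Field E=4, I=8: +4·20° lon, +8·10° lat → SW at lon -100°, lat -10°.
Square 2, 5: +2·2° lon, +5·1° lat → SW at lon -96°, lat -5°.
Subsquare h=7, s=18: +7·0.0833333° lon, +18·0.0416667° lat → SW at lon -95.4167°, lat -4.25°.
Extended square 3, 2: +3·0.00833333° lon, +2·0.00416667° lat → SW at lon -95.3917°, lat -4.24167°.
Cell spans 0.00833333° lon × 0.00416667° lat. Centre is SW corner plus half of each.
latitude 4.23958° S, longitude 95.38750° W.

4.23958° S, 95.38750° W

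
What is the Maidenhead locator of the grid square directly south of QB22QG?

QB22qf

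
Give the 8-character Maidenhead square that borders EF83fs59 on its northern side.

Latitude extended square 9; +1 → 10, wraps to 0, carry into subsquare.
Latitude subsquare s = 18; +1 → 19 = t.
The longitude characters are unchanged.

EF83ft50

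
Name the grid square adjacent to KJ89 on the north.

KK80

Latitude square 9; +1 → 10, wraps to 0, carry into field.
Latitude field J = 9; +1 → 10 = K.
The longitude characters are unchanged.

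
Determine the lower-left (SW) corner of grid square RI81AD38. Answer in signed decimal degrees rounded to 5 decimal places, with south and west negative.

-8.84167, 176.02500

Field R=17, I=8: +17·20° lon, +8·10° lat → SW at lon 160°, lat -10°.
Square 8, 1: +8·2° lon, +1·1° lat → SW at lon 176°, lat -9°.
Subsquare a=0, d=3: +0·0.0833333° lon, +3·0.0416667° lat → SW at lon 176°, lat -8.875°.
Extended square 3, 8: +3·0.00833333° lon, +8·0.00416667° lat → SW at lon 176.025°, lat -8.84167°.
latitude -8.84167, longitude 176.02500.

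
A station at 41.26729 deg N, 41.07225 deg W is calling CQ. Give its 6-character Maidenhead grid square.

GN91lg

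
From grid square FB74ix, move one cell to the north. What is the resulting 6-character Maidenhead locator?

FB75ia

Latitude subsquare x = 23; +1 → 24, wraps to 0 = a, carry into square.
Latitude square 4; +1 → 5.
The longitude characters are unchanged.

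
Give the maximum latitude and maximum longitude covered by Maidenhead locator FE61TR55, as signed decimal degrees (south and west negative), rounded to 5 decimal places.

-48.26667, -66.36667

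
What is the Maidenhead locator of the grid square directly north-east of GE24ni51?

GE24ni62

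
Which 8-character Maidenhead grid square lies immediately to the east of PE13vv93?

Longitude extended square 9; +1 → 10, wraps to 0, carry into subsquare.
Longitude subsquare v = 21; +1 → 22 = w.
The latitude characters are unchanged.

PE13wv03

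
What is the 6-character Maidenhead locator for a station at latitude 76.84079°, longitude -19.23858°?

IQ06ju

Shift to the Maidenhead origin (180°W, 90°S): lon 160.7614, lat 166.8408.
Field (20°×10°, letters A–R): 160.7614/20 → 8 → I, 166.8408/10 → 16 → Q; chars IQ.
Square (2°×1°, digits 0–9): 0.7614/2 → 0, 6.8408/1 → 6; chars 06.
Subsquare (5′×2.5′, letters a–x): 0.7614/0.0833333 → 9 → j, 0.8408/0.0416667 → 20 → u; chars ju.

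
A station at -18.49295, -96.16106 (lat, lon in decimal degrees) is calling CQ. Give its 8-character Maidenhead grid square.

Offset from 180°W / 90°S: lon 83.83894°, lat 71.50705°.
Field: lon ⌊83.83894/20⌋ = 4 → E; lat ⌊71.50705/10⌋ = 7 → H.
Square: lon ⌊3.83894/2⌋ = 1; lat ⌊1.50705/1⌋ = 1.
Subsquare: lon ⌊1.83894/0.0833333⌋ = 22 → w; lat ⌊0.50705/0.0416667⌋ = 12 → m.
Extended square: lon ⌊0.00561/0.00833333⌋ = 0; lat ⌊0.00705/0.00416667⌋ = 1.

EH11wm01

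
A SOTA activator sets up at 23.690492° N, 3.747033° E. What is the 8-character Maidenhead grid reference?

JL13uq95

Add 180° to longitude and 90° to latitude: 183.74703, 113.69049.
Field: 183.74703/20 → 9 → J, 113.69049/10 → 11 → L; chars JL.
Square: 3.74703/2 → 1, 3.69049/1 → 3; chars 13.
Subsquare: 1.74703/0.0833333 → 20 → u, 0.69049/0.0416667 → 16 → q; chars uq.
Extended square: 0.08037/0.00833333 → 9, 0.02383/0.00416667 → 5; chars 95.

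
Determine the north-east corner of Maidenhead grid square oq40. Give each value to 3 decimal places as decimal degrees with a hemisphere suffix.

71.000° N, 110.000° E

Field O=14, Q=16: +14·20° lon, +16·10° lat → SW at lon 100°, lat 70°.
Square 4, 0: +4·2° lon, +0·1° lat → SW at lon 108°, lat 70°.
Cell spans 2° lon × 1° lat. NE corner is SW corner plus one full cell.
latitude 71.000° N, longitude 110.000° E.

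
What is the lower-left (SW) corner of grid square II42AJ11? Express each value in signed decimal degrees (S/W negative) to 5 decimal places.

Field I=8, I=8: +8·20° lon, +8·10° lat → SW at lon -20°, lat -10°.
Square 4, 2: +4·2° lon, +2·1° lat → SW at lon -12°, lat -8°.
Subsquare a=0, j=9: +0·0.0833333° lon, +9·0.0416667° lat → SW at lon -12°, lat -7.625°.
Extended square 1, 1: +1·0.00833333° lon, +1·0.00416667° lat → SW at lon -11.9917°, lat -7.62083°.
latitude -7.62083, longitude -11.99167.

-7.62083, -11.99167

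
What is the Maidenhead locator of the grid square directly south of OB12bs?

Latitude subsquare s = 18; −1 → 17 = r.
The longitude characters are unchanged.

OB12br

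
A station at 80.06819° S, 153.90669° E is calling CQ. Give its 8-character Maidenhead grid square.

Add 180° to longitude and 90° to latitude: 333.90669, 9.93181.
Field: lon ⌊333.90669/20⌋ = 16 → Q; lat ⌊9.93181/10⌋ = 0 → A.
Square: lon ⌊13.90669/2⌋ = 6; lat ⌊9.93181/1⌋ = 9.
Subsquare: lon ⌊1.90669/0.0833333⌋ = 22 → w; lat ⌊0.93181/0.0416667⌋ = 22 → w.
Extended square: lon ⌊0.07336/0.00833333⌋ = 8; lat ⌊0.01514/0.00416667⌋ = 3.

QA69ww83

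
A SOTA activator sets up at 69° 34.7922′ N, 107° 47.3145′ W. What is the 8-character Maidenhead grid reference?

DP69cn59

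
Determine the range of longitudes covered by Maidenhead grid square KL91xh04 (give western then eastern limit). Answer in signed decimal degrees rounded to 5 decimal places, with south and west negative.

39.91667, 39.92500

Field K=10, L=11: +10·20° lon, +11·10° lat → SW at lon 20°, lat 20°.
Square 9, 1: +9·2° lon, +1·1° lat → SW at lon 38°, lat 21°.
Subsquare x=23, h=7: +23·0.0833333° lon, +7·0.0416667° lat → SW at lon 39.9167°, lat 21.2917°.
Extended square 0, 4: +0·0.00833333° lon, +4·0.00416667° lat → SW at lon 39.9167°, lat 21.3083°.
Cell spans 0.00833333° lon × 0.00416667° lat.
west 39.91667, east 39.92500.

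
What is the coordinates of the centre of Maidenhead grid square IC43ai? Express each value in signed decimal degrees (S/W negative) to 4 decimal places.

Field I=8, C=2: +8·20° lon, +2·10° lat → SW at lon -20°, lat -70°.
Square 4, 3: +4·2° lon, +3·1° lat → SW at lon -12°, lat -67°.
Subsquare a=0, i=8: +0·0.0833333° lon, +8·0.0416667° lat → SW at lon -12°, lat -66.6667°.
Cell spans 0.0833333° lon × 0.0416667° lat. Centre is SW corner plus half of each.
latitude -66.6458, longitude -11.9583.

-66.6458, -11.9583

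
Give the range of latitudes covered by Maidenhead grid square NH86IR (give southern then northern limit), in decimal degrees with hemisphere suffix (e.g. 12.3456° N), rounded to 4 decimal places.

13.2917° S, 13.2500° S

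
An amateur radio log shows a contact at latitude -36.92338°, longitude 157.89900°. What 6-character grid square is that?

Add 180° to longitude and 90° to latitude: 337.8990, 53.0766.
Field: lon ⌊337.8990/20⌋ = 16 → Q; lat ⌊53.0766/10⌋ = 5 → F.
Square: lon ⌊17.8990/2⌋ = 8; lat ⌊3.0766/1⌋ = 3.
Subsquare: lon ⌊1.8990/0.0833333⌋ = 22 → w; lat ⌊0.0766/0.0416667⌋ = 1 → b.

QF83wb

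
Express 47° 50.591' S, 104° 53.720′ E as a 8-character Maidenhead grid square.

OE22kd77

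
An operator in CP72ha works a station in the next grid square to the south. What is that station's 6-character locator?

Latitude subsquare a = 0; −1 → -1, wraps to 23 = x, carry into square.
Latitude square 2; −1 → 1.
The longitude characters are unchanged.

CP71hx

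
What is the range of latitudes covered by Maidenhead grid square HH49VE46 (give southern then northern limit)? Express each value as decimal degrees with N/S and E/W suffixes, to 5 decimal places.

10.80833° S, 10.80417° S

Field H=7, H=7: +7·20° lon, +7·10° lat → SW at lon -40°, lat -20°.
Square 4, 9: +4·2° lon, +9·1° lat → SW at lon -32°, lat -11°.
Subsquare v=21, e=4: +21·0.0833333° lon, +4·0.0416667° lat → SW at lon -30.25°, lat -10.8333°.
Extended square 4, 6: +4·0.00833333° lon, +6·0.00416667° lat → SW at lon -30.2167°, lat -10.8083°.
Cell spans 0.00833333° lon × 0.00416667° lat.
south 10.80833° S, north 10.80417° S.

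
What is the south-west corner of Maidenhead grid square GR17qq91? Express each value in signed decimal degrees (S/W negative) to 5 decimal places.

87.67083, -56.59167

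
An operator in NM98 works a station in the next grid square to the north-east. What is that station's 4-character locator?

Longitude square 9; +1 → 10, wraps to 0, carry into field.
Longitude field N = 13; +1 → 14 = O.
Latitude square 8; +1 → 9.

OM09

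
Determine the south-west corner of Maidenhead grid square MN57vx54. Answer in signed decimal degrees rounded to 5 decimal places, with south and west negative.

47.97500, 71.79167

Field M=12, N=13: +12·20° lon, +13·10° lat → SW at lon 60°, lat 40°.
Square 5, 7: +5·2° lon, +7·1° lat → SW at lon 70°, lat 47°.
Subsquare v=21, x=23: +21·0.0833333° lon, +23·0.0416667° lat → SW at lon 71.75°, lat 47.9583°.
Extended square 5, 4: +5·0.00833333° lon, +4·0.00416667° lat → SW at lon 71.7917°, lat 47.975°.
latitude 47.97500, longitude 71.79167.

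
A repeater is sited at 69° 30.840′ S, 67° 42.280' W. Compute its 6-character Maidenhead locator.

Offset from 180°W / 90°S: lon 112.2953°, lat 20.4860°.
Field: lon ⌊112.2953/20⌋ = 5 → F; lat ⌊20.4860/10⌋ = 2 → C.
Square: lon ⌊12.2953/2⌋ = 6; lat ⌊0.4860/1⌋ = 0.
Subsquare: lon ⌊0.2953/0.0833333⌋ = 3 → d; lat ⌊0.4860/0.0416667⌋ = 11 → l.

FC60dl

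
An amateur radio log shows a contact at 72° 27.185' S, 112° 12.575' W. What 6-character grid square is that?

DB37vn

Add 180° to longitude and 90° to latitude: 67.7904, 17.5469.
Field (20°×10°, letters A–R): lon ⌊67.7904/20⌋ = 3 → D; lat ⌊17.5469/10⌋ = 1 → B.
Square (2°×1°, digits 0–9): lon ⌊7.7904/2⌋ = 3; lat ⌊7.5469/1⌋ = 7.
Subsquare (5′×2.5′, letters a–x): lon ⌊1.7904/0.0833333⌋ = 21 → v; lat ⌊0.5469/0.0416667⌋ = 13 → n.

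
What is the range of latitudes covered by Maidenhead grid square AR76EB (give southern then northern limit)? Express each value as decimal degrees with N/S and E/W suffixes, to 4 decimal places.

86.0417° N, 86.0833° N

Field A=0, R=17: +0·20° lon, +17·10° lat → SW at lon -180°, lat 80°.
Square 7, 6: +7·2° lon, +6·1° lat → SW at lon -166°, lat 86°.
Subsquare e=4, b=1: +4·0.0833333° lon, +1·0.0416667° lat → SW at lon -165.667°, lat 86.0417°.
Cell spans 0.0833333° lon × 0.0416667° lat.
south 86.0417° N, north 86.0833° N.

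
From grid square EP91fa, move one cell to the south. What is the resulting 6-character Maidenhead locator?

EP90fx

Latitude subsquare a = 0; −1 → -1, wraps to 23 = x, carry into square.
Latitude square 1; −1 → 0.
The longitude characters are unchanged.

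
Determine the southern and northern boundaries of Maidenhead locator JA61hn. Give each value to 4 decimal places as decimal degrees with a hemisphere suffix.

88.4583° S, 88.4167° S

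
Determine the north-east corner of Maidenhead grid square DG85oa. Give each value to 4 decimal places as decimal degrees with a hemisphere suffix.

Field D=3, G=6: +3·20° lon, +6·10° lat → SW at lon -120°, lat -30°.
Square 8, 5: +8·2° lon, +5·1° lat → SW at lon -104°, lat -25°.
Subsquare o=14, a=0: +14·0.0833333° lon, +0·0.0416667° lat → SW at lon -102.833°, lat -25°.
Cell spans 0.0833333° lon × 0.0416667° lat. NE corner is SW corner plus one full cell.
latitude 24.9583° S, longitude 102.7500° W.

24.9583° S, 102.7500° W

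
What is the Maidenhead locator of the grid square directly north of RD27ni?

Latitude subsquare i = 8; +1 → 9 = j.
The longitude characters are unchanged.

RD27nj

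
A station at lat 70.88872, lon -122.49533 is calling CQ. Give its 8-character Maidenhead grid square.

Offset from 180°W / 90°S: lon 57.50467°, lat 160.88872°.
Field (20°×10°, letters A–R): 57.50467/20 → 2 → C, 160.88872/10 → 16 → Q; chars CQ.
Square (2°×1°, digits 0–9): 17.50467/2 → 8, 0.88872/1 → 0; chars 80.
Subsquare (5′×2.5′, letters a–x): 1.50467/0.0833333 → 18 → s, 0.88872/0.0416667 → 21 → v; chars sv.
Extended square (30″×15″, digits 0–9): 0.00467/0.00833333 → 0, 0.01372/0.00416667 → 3; chars 03.

CQ80sv03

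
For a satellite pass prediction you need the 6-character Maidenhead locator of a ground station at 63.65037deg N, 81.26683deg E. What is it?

NP03pp

Shift to the Maidenhead origin (180°W, 90°S): lon 261.2668, lat 153.6504.
Field (20°×10°, letters A–R): lon ⌊261.2668/20⌋ = 13 → N; lat ⌊153.6504/10⌋ = 15 → P.
Square (2°×1°, digits 0–9): lon ⌊1.2668/2⌋ = 0; lat ⌊3.6504/1⌋ = 3.
Subsquare (5′×2.5′, letters a–x): lon ⌊1.2668/0.0833333⌋ = 15 → p; lat ⌊0.6504/0.0416667⌋ = 15 → p.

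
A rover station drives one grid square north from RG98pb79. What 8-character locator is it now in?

RG98pc70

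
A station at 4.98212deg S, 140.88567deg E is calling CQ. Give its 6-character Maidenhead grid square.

Shift to the Maidenhead origin (180°W, 90°S): lon 320.8857, lat 85.0179.
Field: lon ⌊320.8857/20⌋ = 16 → Q; lat ⌊85.0179/10⌋ = 8 → I.
Square: lon ⌊0.8857/2⌋ = 0; lat ⌊5.0179/1⌋ = 5.
Subsquare: lon ⌊0.8857/0.0833333⌋ = 10 → k; lat ⌊0.0179/0.0416667⌋ = 0 → a.

QI05ka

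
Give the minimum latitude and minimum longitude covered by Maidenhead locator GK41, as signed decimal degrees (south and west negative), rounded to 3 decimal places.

11.000, -52.000

Field G=6, K=10: +6·20° lon, +10·10° lat → SW at lon -60°, lat 10°.
Square 4, 1: +4·2° lon, +1·1° lat → SW at lon -52°, lat 11°.
latitude 11.000, longitude -52.000.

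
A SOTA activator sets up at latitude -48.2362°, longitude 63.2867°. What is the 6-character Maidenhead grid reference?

Shift to the Maidenhead origin (180°W, 90°S): lon 243.2867, lat 41.7638.
Field: lon ⌊243.2867/20⌋ = 12 → M; lat ⌊41.7638/10⌋ = 4 → E.
Square: lon ⌊3.2867/2⌋ = 1; lat ⌊1.7638/1⌋ = 1.
Subsquare: lon ⌊1.2867/0.0833333⌋ = 15 → p; lat ⌊0.7638/0.0416667⌋ = 18 → s.

ME11ps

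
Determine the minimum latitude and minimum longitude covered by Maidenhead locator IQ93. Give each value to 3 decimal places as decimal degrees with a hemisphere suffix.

73.000° N, 2.000° W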